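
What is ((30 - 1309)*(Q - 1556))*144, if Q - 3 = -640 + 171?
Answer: 372403872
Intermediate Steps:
Q = -466 (Q = 3 + (-640 + 171) = 3 - 469 = -466)
((30 - 1309)*(Q - 1556))*144 = ((30 - 1309)*(-466 - 1556))*144 = -1279*(-2022)*144 = 2586138*144 = 372403872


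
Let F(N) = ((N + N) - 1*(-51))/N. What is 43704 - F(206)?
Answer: 9002561/206 ≈ 43702.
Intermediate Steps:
F(N) = (51 + 2*N)/N (F(N) = (2*N + 51)/N = (51 + 2*N)/N)
43704 - F(206) = 43704 - (2 + 51/206) = 43704 - 1*463/206 = 43704 - 463/206 = 9002561/206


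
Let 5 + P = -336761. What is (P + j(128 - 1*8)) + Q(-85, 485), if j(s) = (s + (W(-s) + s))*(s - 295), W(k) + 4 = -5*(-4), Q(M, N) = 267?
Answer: -381299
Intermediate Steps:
W(k) = 16 (W(k) = -4 - 5*(-4) = -4 + 20 = 16)
P = -336766 (P = -5 - 336761 = -336766)
j(s) = (-295 + s)*(16 + 2*s) (j(s) = (s + (16 + s))*(s - 295) = (16 + 2*s)*(-295 + s) = (-295 + s)*(16 + 2*s))
(P + j(128 - 1*8)) + Q(-85, 485) = (-336766 + (-4720 - 574*(128 - 1*8) + 2*(128 - 1*8)²)) + 267 = (-336766 + (-4720 - 574*(128 - 8) + 2*(128 - 8)²)) + 267 = (-336766 + (-4720 - 574*120 + 2*120²)) + 267 = (-336766 + (-4720 - 68880 + 2*14400)) + 267 = (-336766 + (-4720 - 68880 + 28800)) + 267 = (-336766 - 44800) + 267 = -381566 + 267 = -381299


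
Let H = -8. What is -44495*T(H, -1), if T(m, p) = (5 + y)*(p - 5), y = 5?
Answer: 2669700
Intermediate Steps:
T(m, p) = -50 + 10*p (T(m, p) = (5 + 5)*(p - 5) = 10*(-5 + p) = -50 + 10*p)
-44495*T(H, -1) = -44495*(-50 + 10*(-1)) = -44495*(-50 - 10) = -44495*(-60) = 2669700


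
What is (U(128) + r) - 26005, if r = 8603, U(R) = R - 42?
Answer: -17316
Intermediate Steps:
U(R) = -42 + R
(U(128) + r) - 26005 = ((-42 + 128) + 8603) - 26005 = (86 + 8603) - 26005 = 8689 - 26005 = -17316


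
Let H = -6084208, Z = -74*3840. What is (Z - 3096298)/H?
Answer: 1690229/3042104 ≈ 0.55561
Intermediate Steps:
Z = -284160
(Z - 3096298)/H = (-284160 - 3096298)/(-6084208) = -3380458*(-1/6084208) = 1690229/3042104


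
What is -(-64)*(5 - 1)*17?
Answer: 4352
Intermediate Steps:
-(-64)*(5 - 1)*17 = -(-64)*4*17 = -32*(-8)*17 = 256*17 = 4352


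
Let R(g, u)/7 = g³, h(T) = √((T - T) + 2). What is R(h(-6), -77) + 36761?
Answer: 36761 + 14*√2 ≈ 36781.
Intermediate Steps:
h(T) = √2 (h(T) = √(0 + 2) = √2)
R(g, u) = 7*g³
R(h(-6), -77) + 36761 = 7*(√2)³ + 36761 = 7*(2*√2) + 36761 = 14*√2 + 36761 = 36761 + 14*√2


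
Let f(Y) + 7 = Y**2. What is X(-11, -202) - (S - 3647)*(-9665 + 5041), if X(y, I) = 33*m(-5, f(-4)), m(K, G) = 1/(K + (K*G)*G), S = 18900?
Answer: 28917247487/410 ≈ 7.0530e+7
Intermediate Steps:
f(Y) = -7 + Y**2
m(K, G) = 1/(K + K*G**2) (m(K, G) = 1/(K + (G*K)*G) = 1/(K + K*G**2))
X(y, I) = -33/410 (X(y, I) = 33*(1/((-5)*(1 + (-7 + (-4)**2)**2))) = 33*(-1/(5*(1 + (-7 + 16)**2))) = 33*(-1/(5*(1 + 9**2))) = 33*(-1/(5*(1 + 81))) = 33*(-1/5/82) = 33*(-1/5*1/82) = 33*(-1/410) = -33/410)
X(-11, -202) - (S - 3647)*(-9665 + 5041) = -33/410 - (18900 - 3647)*(-9665 + 5041) = -33/410 - 15253*(-4624) = -33/410 - 1*(-70529872) = -33/410 + 70529872 = 28917247487/410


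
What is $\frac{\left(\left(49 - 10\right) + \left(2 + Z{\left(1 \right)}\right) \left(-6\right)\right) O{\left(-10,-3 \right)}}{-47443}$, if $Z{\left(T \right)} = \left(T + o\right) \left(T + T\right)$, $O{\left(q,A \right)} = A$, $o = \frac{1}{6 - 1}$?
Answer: $\frac{189}{237215} \approx 0.00079675$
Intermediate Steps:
$o = \frac{1}{5} \approx 0.2$
$Z{\left(T \right)} = 2 T \left(\frac{1}{5} + T\right)$ ($Z{\left(T \right)} = \left(T + \frac{1}{5}\right) \left(T + T\right) = \left(\frac{1}{5} + T\right) 2 T = 2 T \left(\frac{1}{5} + T\right)$)
$\frac{\left(\left(49 - 10\right) + \left(2 + Z{\left(1 \right)}\right) \left(-6\right)\right) O{\left(-10,-3 \right)}}{-47443} = \frac{\left(\left(49 - 10\right) + \left(2 + \frac{2}{5} \cdot 1 \left(1 + 5 \cdot 1\right)\right) \left(-6\right)\right) \left(-3\right)}{-47443} = \left(\left(49 - 10\right) + \left(2 + \frac{2}{5} \cdot 1 \left(1 + 5\right)\right) \left(-6\right)\right) \left(-3\right) \left(- \frac{1}{47443}\right) = \left(39 + \left(2 + \frac{2}{5} \cdot 1 \cdot 6\right) \left(-6\right)\right) \left(-3\right) \left(- \frac{1}{47443}\right) = \left(39 + \left(2 + \frac{12}{5}\right) \left(-6\right)\right) \left(-3\right) \left(- \frac{1}{47443}\right) = \left(39 + \frac{22}{5} \left(-6\right)\right) \left(-3\right) \left(- \frac{1}{47443}\right) = \left(39 - \frac{132}{5}\right) \left(-3\right) \left(- \frac{1}{47443}\right) = \frac{63}{5} \left(-3\right) \left(- \frac{1}{47443}\right) = \left(- \frac{189}{5}\right) \left(- \frac{1}{47443}\right) = \frac{189}{237215}$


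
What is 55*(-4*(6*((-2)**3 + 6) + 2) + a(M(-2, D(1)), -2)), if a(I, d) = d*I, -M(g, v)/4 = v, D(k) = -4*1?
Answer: 440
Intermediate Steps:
D(k) = -4
M(g, v) = -4*v
a(I, d) = I*d
55*(-4*(6*((-2)**3 + 6) + 2) + a(M(-2, D(1)), -2)) = 55*(-4*(6*((-2)**3 + 6) + 2) - 4*(-4)*(-2)) = 55*(-4*(6*(-8 + 6) + 2) + 16*(-2)) = 55*(-4*(6*(-2) + 2) - 32) = 55*(-4*(-12 + 2) - 32) = 55*(-4*(-10) - 32) = 55*(40 - 32) = 55*8 = 440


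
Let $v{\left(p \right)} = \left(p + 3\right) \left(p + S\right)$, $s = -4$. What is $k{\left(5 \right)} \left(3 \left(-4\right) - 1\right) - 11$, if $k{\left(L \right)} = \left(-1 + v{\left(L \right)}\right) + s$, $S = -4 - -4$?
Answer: $-466$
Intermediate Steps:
$S = 0$ ($S = -4 + 4 = 0$)
$v{\left(p \right)} = p \left(3 + p\right)$ ($v{\left(p \right)} = \left(p + 3\right) \left(p + 0\right) = \left(3 + p\right) p = p \left(3 + p\right)$)
$k{\left(L \right)} = -5 + L \left(3 + L\right)$ ($k{\left(L \right)} = \left(-1 + L \left(3 + L\right)\right) - 4 = -5 + L \left(3 + L\right)$)
$k{\left(5 \right)} \left(3 \left(-4\right) - 1\right) - 11 = \left(-5 + 5^{2} + 3 \cdot 5\right) \left(3 \left(-4\right) - 1\right) - 11 = \left(-5 + 25 + 15\right) \left(-12 - 1\right) - 11 = 35 \left(-13\right) - 11 = -455 - 11 = -466$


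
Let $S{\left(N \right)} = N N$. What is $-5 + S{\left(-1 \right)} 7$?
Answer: $2$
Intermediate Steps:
$S{\left(N \right)} = N^{2}$
$-5 + S{\left(-1 \right)} 7 = -5 + \left(-1\right)^{2} \cdot 7 = -5 + 1 \cdot 7 = -5 + 7 = 2$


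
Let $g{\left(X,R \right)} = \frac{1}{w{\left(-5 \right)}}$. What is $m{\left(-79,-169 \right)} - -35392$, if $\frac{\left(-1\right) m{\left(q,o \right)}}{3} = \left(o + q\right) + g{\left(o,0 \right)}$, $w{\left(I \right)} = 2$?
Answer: $\frac{72269}{2} \approx 36135.0$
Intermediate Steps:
$g{\left(X,R \right)} = \frac{1}{2}$
$m{\left(q,o \right)} = - \frac{3}{2} - 3 o - 3 q$ ($m{\left(q,o \right)} = - 3 \left(\left(o + q\right) + \frac{1}{2}\right) = - 3 \left(\frac{1}{2} + o + q\right) = - \frac{3}{2} - 3 o - 3 q$)
$m{\left(-79,-169 \right)} - -35392 = \left(- \frac{3}{2} - -507 - -237\right) - -35392 = \left(- \frac{3}{2} + 507 + 237\right) + 35392 = \frac{1485}{2} + 35392 = \frac{72269}{2}$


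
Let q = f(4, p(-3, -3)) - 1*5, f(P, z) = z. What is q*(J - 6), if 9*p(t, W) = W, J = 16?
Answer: -160/3 ≈ -53.333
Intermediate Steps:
p(t, W) = W/9
q = -16/3 (q = (1/9)*(-3) - 1*5 = -1/3 - 5 = -16/3 ≈ -5.3333)
q*(J - 6) = -16*(16 - 6)/3 = -16/3*10 = -160/3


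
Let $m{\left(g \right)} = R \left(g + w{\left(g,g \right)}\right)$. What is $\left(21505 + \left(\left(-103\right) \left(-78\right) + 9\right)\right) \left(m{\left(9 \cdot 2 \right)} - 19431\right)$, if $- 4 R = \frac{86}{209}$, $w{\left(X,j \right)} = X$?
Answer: $- \frac{120019632444}{209} \approx -5.7426 \cdot 10^{8}$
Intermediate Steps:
$R = - \frac{43}{418}$ ($R = - \frac{86 \cdot \frac{1}{209}}{4} = \left(- \frac{1}{4}\right) \frac{86}{209} = - \frac{43}{418} \approx -0.10287$)
$m{\left(g \right)} = - \frac{43 g}{209}$ ($m{\left(g \right)} = - \frac{43 \left(g + g\right)}{418} = - \frac{43 \cdot 2 g}{418} = - \frac{43 g}{209}$)
$\left(21505 + \left(\left(-103\right) \left(-78\right) + 9\right)\right) \left(m{\left(9 \cdot 2 \right)} - 19431\right) = \left(21505 + \left(\left(-103\right) \left(-78\right) + 9\right)\right) \left(- \frac{43 \cdot 9 \cdot 2}{209} - 19431\right) = \left(21505 + \left(8034 + 9\right)\right) \left(\left(- \frac{43}{209}\right) 18 - 19431\right) = \left(21505 + 8043\right) \left(- \frac{774}{209} - 19431\right) = 29548 \left(- \frac{4061853}{209}\right) = - \frac{120019632444}{209}$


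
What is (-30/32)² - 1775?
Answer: -454175/256 ≈ -1774.1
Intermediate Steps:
(-30/32)² - 1775 = (-30*1/32)² - 1775 = (-15/16)² - 1775 = 225/256 - 1775 = -454175/256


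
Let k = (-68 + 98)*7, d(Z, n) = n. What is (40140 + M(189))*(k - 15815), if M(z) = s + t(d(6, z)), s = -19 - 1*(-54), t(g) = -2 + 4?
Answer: -626962085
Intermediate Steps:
t(g) = 2
k = 210 (k = 30*7 = 210)
s = 35 (s = -19 + 54 = 35)
M(z) = 37 (M(z) = 35 + 2 = 37)
(40140 + M(189))*(k - 15815) = (40140 + 37)*(210 - 15815) = 40177*(-15605) = -626962085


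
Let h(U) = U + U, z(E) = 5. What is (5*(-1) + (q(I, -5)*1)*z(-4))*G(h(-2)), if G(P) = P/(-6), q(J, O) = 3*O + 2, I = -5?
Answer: -140/3 ≈ -46.667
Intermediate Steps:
q(J, O) = 2 + 3*O
h(U) = 2*U
G(P) = -P/6 (G(P) = P*(-⅙) = -P/6)
(5*(-1) + (q(I, -5)*1)*z(-4))*G(h(-2)) = (5*(-1) + ((2 + 3*(-5))*1)*5)*(-(-2)/3) = (-5 + ((2 - 15)*1)*5)*(-⅙*(-4)) = (-5 - 13*1*5)*(⅔) = (-5 - 13*5)*(⅔) = (-5 - 65)*(⅔) = -70*⅔ = -140/3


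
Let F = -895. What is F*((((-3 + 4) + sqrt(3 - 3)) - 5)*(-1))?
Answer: -3580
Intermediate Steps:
F*((((-3 + 4) + sqrt(3 - 3)) - 5)*(-1)) = -895*(((-3 + 4) + sqrt(3 - 3)) - 5)*(-1) = -895*((1 + sqrt(0)) - 5)*(-1) = -895*((1 + 0) - 5)*(-1) = -895*(1 - 5)*(-1) = -(-3580)*(-1) = -895*4 = -3580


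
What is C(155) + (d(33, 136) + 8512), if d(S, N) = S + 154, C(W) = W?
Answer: 8854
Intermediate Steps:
d(S, N) = 154 + S
C(155) + (d(33, 136) + 8512) = 155 + ((154 + 33) + 8512) = 155 + (187 + 8512) = 155 + 8699 = 8854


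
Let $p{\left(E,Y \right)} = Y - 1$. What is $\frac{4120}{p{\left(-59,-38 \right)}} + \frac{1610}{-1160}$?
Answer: $- \frac{484199}{4524} \approx -107.03$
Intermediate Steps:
$p{\left(E,Y \right)} = -1 + Y$ ($p{\left(E,Y \right)} = Y - 1 = -1 + Y$)
$\frac{4120}{p{\left(-59,-38 \right)}} + \frac{1610}{-1160} = \frac{4120}{-1 - 38} + \frac{1610}{-1160} = \frac{4120}{-39} + 1610 \left(- \frac{1}{1160}\right) = 4120 \left(- \frac{1}{39}\right) - \frac{161}{116} = - \frac{4120}{39} - \frac{161}{116} = - \frac{484199}{4524}$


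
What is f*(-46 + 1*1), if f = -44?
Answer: 1980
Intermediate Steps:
f*(-46 + 1*1) = -44*(-46 + 1*1) = -44*(-46 + 1) = -44*(-45) = 1980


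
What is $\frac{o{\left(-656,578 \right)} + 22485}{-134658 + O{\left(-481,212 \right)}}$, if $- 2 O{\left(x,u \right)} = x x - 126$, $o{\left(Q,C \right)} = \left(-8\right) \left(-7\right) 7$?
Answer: $- \frac{45754}{500551} \approx -0.091407$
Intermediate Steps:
$o{\left(Q,C \right)} = 392$ ($o{\left(Q,C \right)} = 56 \cdot 7 = 392$)
$O{\left(x,u \right)} = 63 - \frac{x^{2}}{2}$ ($O{\left(x,u \right)} = - \frac{x x - 126}{2} = - \frac{x^{2} - 126}{2} = - \frac{-126 + x^{2}}{2} = 63 - \frac{x^{2}}{2}$)
$\frac{o{\left(-656,578 \right)} + 22485}{-134658 + O{\left(-481,212 \right)}} = \frac{392 + 22485}{-134658 + \left(63 - \frac{\left(-481\right)^{2}}{2}\right)} = \frac{22877}{-134658 + \left(63 - \frac{231361}{2}\right)} = \frac{22877}{-134658 - \frac{231235}{2}} = \frac{22877}{- \frac{500551}{2}} = 22877 \left(- \frac{2}{500551}\right) = - \frac{45754}{500551}$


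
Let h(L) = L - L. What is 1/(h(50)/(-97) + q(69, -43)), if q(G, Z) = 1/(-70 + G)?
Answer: -1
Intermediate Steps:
h(L) = 0
1/(h(50)/(-97) + q(69, -43)) = 1/(0/(-97) + 1/(-70 + 69)) = 1/(0*(-1/97) + 1/(-1)) = 1/(0 - 1) = 1/(-1) = -1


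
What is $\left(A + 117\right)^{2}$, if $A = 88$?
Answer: $42025$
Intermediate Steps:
$\left(A + 117\right)^{2} = \left(88 + 117\right)^{2} = 205^{2} = 42025$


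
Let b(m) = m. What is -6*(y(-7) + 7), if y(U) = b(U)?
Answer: 0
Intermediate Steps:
y(U) = U
-6*(y(-7) + 7) = -6*(-7 + 7) = -6*0 = 0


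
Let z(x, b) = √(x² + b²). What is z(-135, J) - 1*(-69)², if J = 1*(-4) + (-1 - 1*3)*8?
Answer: -4761 + 9*√241 ≈ -4621.3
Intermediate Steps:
J = -36 (J = -4 + (-1 - 3)*8 = -4 - 4*8 = -4 - 32 = -36)
z(x, b) = √(b² + x²)
z(-135, J) - 1*(-69)² = √((-36)² + (-135)²) - 1*(-69)² = √(1296 + 18225) - 1*4761 = √19521 - 4761 = 9*√241 - 4761 = -4761 + 9*√241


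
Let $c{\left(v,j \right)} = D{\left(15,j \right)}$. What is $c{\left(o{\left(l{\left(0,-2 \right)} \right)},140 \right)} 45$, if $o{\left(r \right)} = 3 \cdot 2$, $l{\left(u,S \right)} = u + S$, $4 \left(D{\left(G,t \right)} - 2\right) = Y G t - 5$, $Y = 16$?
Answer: $\frac{1512135}{4} \approx 3.7803 \cdot 10^{5}$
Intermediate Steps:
$D{\left(G,t \right)} = \frac{3}{4} + 4 G t$ ($D{\left(G,t \right)} = 2 + \frac{16 G t - 5}{4} = 2 + \frac{-5 + 16 G t}{4} = 2 + \left(- \frac{5}{4} + 4 G t\right) = \frac{3}{4} + 4 G t$)
$l{\left(u,S \right)} = S + u$
$o{\left(r \right)} = 6$
$c{\left(v,j \right)} = \frac{3}{4} + 60 j$ ($c{\left(v,j \right)} = \frac{3}{4} + 4 \cdot 15 j = \frac{3}{4} + 60 j$)
$c{\left(o{\left(l{\left(0,-2 \right)} \right)},140 \right)} 45 = \left(\frac{3}{4} + 60 \cdot 140\right) 45 = \left(\frac{3}{4} + 8400\right) 45 = \frac{33603}{4} \cdot 45 = \frac{1512135}{4}$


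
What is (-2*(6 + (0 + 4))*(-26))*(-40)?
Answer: -20800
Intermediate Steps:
(-2*(6 + (0 + 4))*(-26))*(-40) = (-2*(6 + 4)*(-26))*(-40) = (-2*10*(-26))*(-40) = -20*(-26)*(-40) = 520*(-40) = -20800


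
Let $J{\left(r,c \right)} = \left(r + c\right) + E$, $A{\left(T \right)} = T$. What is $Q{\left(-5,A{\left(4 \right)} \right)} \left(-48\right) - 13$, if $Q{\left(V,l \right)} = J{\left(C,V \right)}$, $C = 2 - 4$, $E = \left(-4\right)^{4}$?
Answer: $-11965$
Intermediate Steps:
$E = 256$
$C = -2$ ($C = 2 - 4 = -2$)
$J{\left(r,c \right)} = 256 + c + r$ ($J{\left(r,c \right)} = \left(r + c\right) + 256 = \left(c + r\right) + 256 = 256 + c + r$)
$Q{\left(V,l \right)} = 254 + V$ ($Q{\left(V,l \right)} = 256 + V - 2 = 254 + V$)
$Q{\left(-5,A{\left(4 \right)} \right)} \left(-48\right) - 13 = \left(254 - 5\right) \left(-48\right) - 13 = 249 \left(-48\right) - 13 = -11952 - 13 = -11965$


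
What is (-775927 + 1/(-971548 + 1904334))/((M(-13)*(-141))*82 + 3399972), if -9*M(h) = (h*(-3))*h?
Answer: -723773842621/2563898507756 ≈ -0.28229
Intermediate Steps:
M(h) = h²/3 (M(h) = -h*(-3)*h/9 = -(-3*h)*h/9 = -(-1)*h²/3 = h²/3)
(-775927 + 1/(-971548 + 1904334))/((M(-13)*(-141))*82 + 3399972) = (-775927 + 1/(-971548 + 1904334))/((((⅓)*(-13)²)*(-141))*82 + 3399972) = (-775927 + 1/932786)/((((⅓)*169)*(-141))*82 + 3399972) = (-775927 + 1/932786)/(((169/3)*(-141))*82 + 3399972) = -723773842621/(932786*(-7943*82 + 3399972)) = -723773842621/(932786*(-651326 + 3399972)) = -723773842621/932786/2748646 = -723773842621/932786*1/2748646 = -723773842621/2563898507756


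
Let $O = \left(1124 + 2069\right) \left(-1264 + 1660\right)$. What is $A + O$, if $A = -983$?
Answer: $1263445$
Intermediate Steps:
$O = 1264428$ ($O = 3193 \cdot 396 = 1264428$)
$A + O = -983 + 1264428 = 1263445$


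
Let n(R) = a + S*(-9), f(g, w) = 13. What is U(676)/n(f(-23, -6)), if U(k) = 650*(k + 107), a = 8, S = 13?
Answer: -508950/109 ≈ -4669.3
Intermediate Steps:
n(R) = -109 (n(R) = 8 + 13*(-9) = 8 - 117 = -109)
U(k) = 69550 + 650*k (U(k) = 650*(107 + k) = 69550 + 650*k)
U(676)/n(f(-23, -6)) = (69550 + 650*676)/(-109) = (69550 + 439400)*(-1/109) = 508950*(-1/109) = -508950/109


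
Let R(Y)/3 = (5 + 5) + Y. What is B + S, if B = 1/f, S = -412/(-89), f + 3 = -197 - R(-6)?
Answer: 87255/18868 ≈ 4.6245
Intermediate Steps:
R(Y) = 30 + 3*Y (R(Y) = 3*((5 + 5) + Y) = 3*(10 + Y) = 30 + 3*Y)
f = -212 (f = -3 + (-197 - (30 + 3*(-6))) = -3 + (-197 - (30 - 18)) = -3 + (-197 - 1*12) = -3 + (-197 - 12) = -3 - 209 = -212)
S = 412/89 (S = -412*(-1/89) = 412/89 ≈ 4.6292)
B = -1/212 (B = 1/(-212) = -1/212 ≈ -0.0047170)
B + S = -1/212 + 412/89 = 87255/18868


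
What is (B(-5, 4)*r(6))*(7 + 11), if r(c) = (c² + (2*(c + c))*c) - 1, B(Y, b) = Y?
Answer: -16110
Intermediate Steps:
r(c) = -1 + 5*c² (r(c) = (c² + (2*(2*c))*c) - 1 = (c² + (4*c)*c) - 1 = (c² + 4*c²) - 1 = 5*c² - 1 = -1 + 5*c²)
(B(-5, 4)*r(6))*(7 + 11) = (-5*(-1 + 5*6²))*(7 + 11) = -5*(-1 + 5*36)*18 = -5*(-1 + 180)*18 = -5*179*18 = -895*18 = -16110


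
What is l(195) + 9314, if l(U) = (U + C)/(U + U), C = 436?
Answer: 3633091/390 ≈ 9315.6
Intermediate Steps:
l(U) = (436 + U)/(2*U) (l(U) = (U + 436)/(U + U) = (436 + U)/((2*U)) = (436 + U)*(1/(2*U)) = (436 + U)/(2*U))
l(195) + 9314 = (1/2)*(436 + 195)/195 + 9314 = (1/2)*(1/195)*631 + 9314 = 631/390 + 9314 = 3633091/390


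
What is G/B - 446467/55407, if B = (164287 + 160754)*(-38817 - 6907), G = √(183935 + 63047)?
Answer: -446467/55407 - √246982/14862174684 ≈ -8.0580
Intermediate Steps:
G = √246982 ≈ 496.97
B = -14862174684 (B = 325041*(-45724) = -14862174684)
G/B - 446467/55407 = √246982/(-14862174684) - 446467/55407 = √246982*(-1/14862174684) - 446467*1/55407 = -√246982/14862174684 - 446467/55407 = -446467/55407 - √246982/14862174684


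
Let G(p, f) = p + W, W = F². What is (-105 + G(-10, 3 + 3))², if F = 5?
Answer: 8100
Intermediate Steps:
W = 25 (W = 5² = 25)
G(p, f) = 25 + p (G(p, f) = p + 25 = 25 + p)
(-105 + G(-10, 3 + 3))² = (-105 + (25 - 10))² = (-105 + 15)² = (-90)² = 8100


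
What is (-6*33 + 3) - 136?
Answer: -331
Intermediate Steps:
(-6*33 + 3) - 136 = (-198 + 3) - 136 = -195 - 136 = -331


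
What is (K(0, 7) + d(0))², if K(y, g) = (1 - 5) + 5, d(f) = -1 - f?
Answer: 0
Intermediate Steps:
K(y, g) = 1 (K(y, g) = -4 + 5 = 1)
(K(0, 7) + d(0))² = (1 + (-1 - 1*0))² = (1 + (-1 + 0))² = (1 - 1)² = 0² = 0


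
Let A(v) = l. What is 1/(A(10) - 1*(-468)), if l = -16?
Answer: 1/452 ≈ 0.0022124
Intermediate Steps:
A(v) = -16
1/(A(10) - 1*(-468)) = 1/(-16 - 1*(-468)) = 1/(-16 + 468) = 1/452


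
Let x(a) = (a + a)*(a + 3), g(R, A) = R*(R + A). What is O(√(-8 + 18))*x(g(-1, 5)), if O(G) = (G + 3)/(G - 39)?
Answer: -1016/1511 - 336*√10/1511 ≈ -1.3756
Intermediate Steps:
g(R, A) = R*(A + R)
x(a) = 2*a*(3 + a) (x(a) = (2*a)*(3 + a) = 2*a*(3 + a))
O(G) = (3 + G)/(-39 + G)
O(√(-8 + 18))*x(g(-1, 5)) = ((3 + √(-8 + 18))/(-39 + √(-8 + 18)))*(2*(-(5 - 1))*(3 - (5 - 1))) = ((3 + √10)/(-39 + √10))*(2*(-1*4)*(3 - 1*4)) = ((3 + √10)/(-39 + √10))*(2*(-4)*(3 - 4)) = ((3 + √10)/(-39 + √10))*(2*(-4)*(-1)) = ((3 + √10)/(-39 + √10))*8 = 8*(3 + √10)/(-39 + √10)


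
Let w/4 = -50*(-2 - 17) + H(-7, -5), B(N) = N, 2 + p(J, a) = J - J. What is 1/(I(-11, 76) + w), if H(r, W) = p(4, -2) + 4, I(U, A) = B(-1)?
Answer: 1/3807 ≈ 0.00026267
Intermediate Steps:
p(J, a) = -2 (p(J, a) = -2 + (J - J) = -2 + 0 = -2)
I(U, A) = -1
H(r, W) = 2 (H(r, W) = -2 + 4 = 2)
w = 3808 (w = 4*(-50*(-2 - 17) + 2) = 4*(-50*(-19) + 2) = 4*(950 + 2) = 4*952 = 3808)
1/(I(-11, 76) + w) = 1/(-1 + 3808) = 1/3807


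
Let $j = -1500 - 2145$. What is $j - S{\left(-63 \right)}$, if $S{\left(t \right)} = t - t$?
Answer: $-3645$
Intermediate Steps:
$S{\left(t \right)} = 0$
$j = -3645$
$j - S{\left(-63 \right)} = -3645 - 0 = -3645 + 0 = -3645$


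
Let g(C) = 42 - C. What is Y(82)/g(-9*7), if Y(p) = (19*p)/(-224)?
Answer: -779/11760 ≈ -0.066242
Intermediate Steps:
Y(p) = -19*p/224 (Y(p) = (19*p)*(-1/224) = -19*p/224)
Y(82)/g(-9*7) = (-19/224*82)/(42 - (-9)*7) = -779/(112*(42 - 1*(-63))) = -779/(112*(42 + 63)) = -779/112/105 = -779/112*1/105 = -779/11760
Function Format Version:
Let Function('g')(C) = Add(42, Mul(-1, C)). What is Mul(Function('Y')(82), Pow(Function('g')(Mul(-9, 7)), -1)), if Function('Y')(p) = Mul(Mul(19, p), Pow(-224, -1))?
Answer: Rational(-779, 11760) ≈ -0.066242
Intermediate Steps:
Function('Y')(p) = Mul(Rational(-19, 224), p) (Function('Y')(p) = Mul(Mul(19, p), Rational(-1, 224)) = Mul(Rational(-19, 224), p))
Mul(Function('Y')(82), Pow(Function('g')(Mul(-9, 7)), -1)) = Mul(Mul(Rational(-19, 224), 82), Pow(Add(42, Mul(-1, Mul(-9, 7))), -1)) = Mul(Rational(-779, 112), Pow(Add(42, Mul(-1, -63)), -1)) = Mul(Rational(-779, 112), Pow(Add(42, 63), -1)) = Mul(Rational(-779, 112), Pow(105, -1)) = Mul(Rational(-779, 112), Rational(1, 105)) = Rational(-779, 11760)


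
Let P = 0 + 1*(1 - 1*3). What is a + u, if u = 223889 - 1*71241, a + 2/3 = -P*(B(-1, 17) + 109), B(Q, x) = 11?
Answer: 458662/3 ≈ 1.5289e+5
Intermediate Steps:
P = -2 (P = 0 + 1*(1 - 3) = 0 + 1*(-2) = 0 - 2 = -2)
a = 718/3 (a = -2/3 - (-2)*(11 + 109) = -2/3 - (-2)*120 = -2/3 - 1*(-240) = -2/3 + 240 = 718/3 ≈ 239.33)
u = 152648 (u = 223889 - 71241 = 152648)
a + u = 718/3 + 152648 = 458662/3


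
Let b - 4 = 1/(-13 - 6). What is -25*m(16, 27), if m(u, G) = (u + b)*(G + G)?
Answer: -511650/19 ≈ -26929.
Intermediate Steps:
b = 75/19 (b = 4 + 1/(-13 - 6) = 4 + 1/(-19) = 4 - 1/19 = 75/19 ≈ 3.9474)
m(u, G) = 2*G*(75/19 + u) (m(u, G) = (u + 75/19)*(G + G) = (75/19 + u)*(2*G) = 2*G*(75/19 + u))
-25*m(16, 27) = -50*27*(75 + 19*16)/19 = -50*27*(75 + 304)/19 = -50*27*379/19 = -25*20466/19 = -511650/19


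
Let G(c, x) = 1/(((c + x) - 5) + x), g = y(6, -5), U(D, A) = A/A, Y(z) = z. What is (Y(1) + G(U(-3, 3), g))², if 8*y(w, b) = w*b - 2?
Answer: 121/144 ≈ 0.84028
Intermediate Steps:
U(D, A) = 1
y(w, b) = -¼ + b*w/8 (y(w, b) = (w*b - 2)/8 = (b*w - 2)/8 = (-2 + b*w)/8 = -¼ + b*w/8)
g = -4 (g = -¼ + (⅛)*(-5)*6 = -¼ - 15/4 = -4)
G(c, x) = 1/(-5 + c + 2*x) (G(c, x) = 1/((-5 + c + x) + x) = 1/(-5 + c + 2*x))
(Y(1) + G(U(-3, 3), g))² = (1 + 1/(-5 + 1 + 2*(-4)))² = (1 + 1/(-5 + 1 - 8))² = (1 + 1/(-12))² = (1 - 1/12)² = (11/12)² = 121/144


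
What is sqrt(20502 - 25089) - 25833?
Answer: -25833 + I*sqrt(4587) ≈ -25833.0 + 67.727*I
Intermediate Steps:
sqrt(20502 - 25089) - 25833 = sqrt(-4587) - 25833 = I*sqrt(4587) - 25833 = -25833 + I*sqrt(4587)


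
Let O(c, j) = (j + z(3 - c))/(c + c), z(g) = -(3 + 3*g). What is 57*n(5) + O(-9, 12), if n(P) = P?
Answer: 573/2 ≈ 286.50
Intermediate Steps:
z(g) = -3 - 3*g
O(c, j) = (-12 + j + 3*c)/(2*c) (O(c, j) = (j + (-3 - 3*(3 - c)))/(c + c) = (j + (-3 + (-9 + 3*c)))/((2*c)) = (j + (-12 + 3*c))*(1/(2*c)) = (-12 + j + 3*c)*(1/(2*c)) = (-12 + j + 3*c)/(2*c))
57*n(5) + O(-9, 12) = 57*5 + (½)*(-12 + 12 + 3*(-9))/(-9) = 285 + (½)*(-⅑)*(-12 + 12 - 27) = 285 + (½)*(-⅑)*(-27) = 285 + 3/2 = 573/2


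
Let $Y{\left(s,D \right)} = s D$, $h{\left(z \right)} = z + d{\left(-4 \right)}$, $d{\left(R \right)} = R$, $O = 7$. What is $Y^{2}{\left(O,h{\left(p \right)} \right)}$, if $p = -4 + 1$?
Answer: $2401$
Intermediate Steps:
$p = -3$
$h{\left(z \right)} = -4 + z$ ($h{\left(z \right)} = z - 4 = -4 + z$)
$Y{\left(s,D \right)} = D s$
$Y^{2}{\left(O,h{\left(p \right)} \right)} = \left(\left(-4 - 3\right) 7\right)^{2} = \left(\left(-7\right) 7\right)^{2} = \left(-49\right)^{2} = 2401$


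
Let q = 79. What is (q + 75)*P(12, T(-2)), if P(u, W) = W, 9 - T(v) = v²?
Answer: 770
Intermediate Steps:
T(v) = 9 - v²
(q + 75)*P(12, T(-2)) = (79 + 75)*(9 - 1*(-2)²) = 154*(9 - 1*4) = 154*(9 - 4) = 154*5 = 770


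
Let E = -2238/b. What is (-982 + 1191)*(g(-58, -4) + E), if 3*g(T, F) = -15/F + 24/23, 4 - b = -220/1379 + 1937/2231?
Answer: -132079770966297/931582156 ≈ -1.4178e+5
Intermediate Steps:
b = 10125893/3076549 (b = 4 - (-220/1379 + 1937/2231) = 4 - 1*2180303/3076549 = 4 - 2180303/3076549 = 10125893/3076549 ≈ 3.2913)
g(T, F) = 8/23 - 5/F (g(T, F) = (-15/F + 24/23)/3 = (24/23 - 15/F)/3 = 8/23 - 5/F)
E = -6885316662/10125893 (E = -2238/10125893/3076549 = -2238*3076549/10125893 = -6885316662/10125893 ≈ -679.97)
(-982 + 1191)*(g(-58, -4) + E) = (-982 + 1191)*((8/23 - 5/(-4)) - 6885316662/10125893) = 209*((8/23 - 5*(-¼)) - 6885316662/10125893) = 209*((8/23 + 5/4) - 6885316662/10125893) = 209*(147/92 - 6885316662/10125893) = 209*(-631960626633/931582156) = -132079770966297/931582156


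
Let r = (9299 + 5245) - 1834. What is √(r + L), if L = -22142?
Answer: 6*I*√262 ≈ 97.119*I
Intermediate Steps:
r = 12710 (r = 14544 - 1834 = 12710)
√(r + L) = √(12710 - 22142) = √(-9432) = 6*I*√262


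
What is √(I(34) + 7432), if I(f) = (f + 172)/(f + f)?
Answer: 7*√175406/34 ≈ 86.227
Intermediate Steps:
I(f) = (172 + f)/(2*f) (I(f) = (172 + f)/((2*f)) = (172 + f)*(1/(2*f)) = (172 + f)/(2*f))
√(I(34) + 7432) = √((½)*(172 + 34)/34 + 7432) = √((½)*(1/34)*206 + 7432) = √(103/34 + 7432) = √(252791/34) = 7*√175406/34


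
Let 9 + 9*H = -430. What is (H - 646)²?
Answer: 39100009/81 ≈ 4.8272e+5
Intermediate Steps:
H = -439/9 (H = -1 + (⅑)*(-430) = -1 - 430/9 = -439/9 ≈ -48.778)
(H - 646)² = (-439/9 - 646)² = (-6253/9)² = 39100009/81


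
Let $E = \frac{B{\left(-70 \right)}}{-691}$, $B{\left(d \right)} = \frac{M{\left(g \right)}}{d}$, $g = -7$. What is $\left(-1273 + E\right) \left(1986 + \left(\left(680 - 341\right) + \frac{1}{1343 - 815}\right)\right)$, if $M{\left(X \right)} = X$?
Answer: $- \frac{10798507492031}{3648480} \approx -2.9597 \cdot 10^{6}$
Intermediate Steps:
$B{\left(d \right)} = - \frac{7}{d}$
$E = - \frac{1}{6910}$ ($E = \frac{\left(-7\right) \frac{1}{-70}}{-691} = \left(-7\right) \left(- \frac{1}{70}\right) \left(- \frac{1}{691}\right) = \frac{1}{10} \left(- \frac{1}{691}\right) = - \frac{1}{6910} \approx -0.00014472$)
$\left(-1273 + E\right) \left(1986 + \left(\left(680 - 341\right) + \frac{1}{1343 - 815}\right)\right) = \left(-1273 - \frac{1}{6910}\right) \left(1986 + \left(\left(680 - 341\right) + \frac{1}{1343 - 815}\right)\right) = - \frac{8796431 \left(1986 + \left(339 + \frac{1}{528}\right)\right)}{6910} = - \frac{8796431 \left(1986 + \frac{178993}{528}\right)}{6910} = \left(- \frac{8796431}{6910}\right) \frac{1227601}{528} = - \frac{10798507492031}{3648480}$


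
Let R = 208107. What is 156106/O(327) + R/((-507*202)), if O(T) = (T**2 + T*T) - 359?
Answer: -729312731/560648374 ≈ -1.3008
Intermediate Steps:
O(T) = -359 + 2*T**2 (O(T) = (T**2 + T**2) - 359 = 2*T**2 - 359 = -359 + 2*T**2)
156106/O(327) + R/((-507*202)) = 156106/(-359 + 2*327**2) + 208107/((-507*202)) = 156106/(-359 + 2*106929) + 208107/(-102414) = 156106/(-359 + 213858) + 208107*(-1/102414) = 156106/213499 - 69369/34138 = -729312731/560648374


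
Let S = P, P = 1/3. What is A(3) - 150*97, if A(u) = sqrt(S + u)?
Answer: -14550 + sqrt(30)/3 ≈ -14548.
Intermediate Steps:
P = 1/3 ≈ 0.33333
S = 1/3 ≈ 0.33333
A(u) = sqrt(1/3 + u)
A(3) - 150*97 = sqrt(3 + 9*3)/3 - 150*97 = sqrt(3 + 27)/3 - 14550 = sqrt(30)/3 - 14550 = -14550 + sqrt(30)/3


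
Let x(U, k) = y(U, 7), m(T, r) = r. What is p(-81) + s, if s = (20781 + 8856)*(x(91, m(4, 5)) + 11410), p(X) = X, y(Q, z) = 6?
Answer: 338335911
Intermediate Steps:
x(U, k) = 6
s = 338335992 (s = (20781 + 8856)*(6 + 11410) = 29637*11416 = 338335992)
p(-81) + s = -81 + 338335992 = 338335911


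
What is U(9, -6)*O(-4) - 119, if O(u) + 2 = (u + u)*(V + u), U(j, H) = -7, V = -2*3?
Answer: -665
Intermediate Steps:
V = -6
O(u) = -2 + 2*u*(-6 + u) (O(u) = -2 + (u + u)*(-6 + u) = -2 + (2*u)*(-6 + u) = -2 + 2*u*(-6 + u))
U(9, -6)*O(-4) - 119 = -7*(-2 - 12*(-4) + 2*(-4)**2) - 119 = -7*(-2 + 48 + 2*16) - 119 = -7*(-2 + 48 + 32) - 119 = -7*78 - 119 = -546 - 119 = -665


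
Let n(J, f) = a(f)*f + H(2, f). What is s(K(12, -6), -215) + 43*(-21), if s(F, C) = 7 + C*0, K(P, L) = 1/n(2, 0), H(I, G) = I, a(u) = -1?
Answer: -896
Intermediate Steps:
n(J, f) = 2 - f (n(J, f) = -f + 2 = 2 - f)
K(P, L) = ½ (K(P, L) = 1/(2 - 1*0) = 1/(2 + 0) = 1/2 = ½)
s(F, C) = 7 (s(F, C) = 7 + 0 = 7)
s(K(12, -6), -215) + 43*(-21) = 7 + 43*(-21) = 7 - 903 = -896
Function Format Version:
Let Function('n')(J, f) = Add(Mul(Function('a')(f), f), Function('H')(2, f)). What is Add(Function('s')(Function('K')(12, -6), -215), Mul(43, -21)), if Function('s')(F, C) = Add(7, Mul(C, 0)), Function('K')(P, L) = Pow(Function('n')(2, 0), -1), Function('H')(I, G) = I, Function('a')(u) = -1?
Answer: -896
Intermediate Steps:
Function('n')(J, f) = Add(2, Mul(-1, f)) (Function('n')(J, f) = Add(Mul(-1, f), 2) = Add(2, Mul(-1, f)))
Function('K')(P, L) = Rational(1, 2) (Function('K')(P, L) = Pow(Add(2, Mul(-1, 0)), -1) = Pow(Add(2, 0), -1) = Pow(2, -1) = Rational(1, 2))
Function('s')(F, C) = 7 (Function('s')(F, C) = Add(7, 0) = 7)
Add(Function('s')(Function('K')(12, -6), -215), Mul(43, -21)) = Add(7, Mul(43, -21)) = Add(7, -903) = -896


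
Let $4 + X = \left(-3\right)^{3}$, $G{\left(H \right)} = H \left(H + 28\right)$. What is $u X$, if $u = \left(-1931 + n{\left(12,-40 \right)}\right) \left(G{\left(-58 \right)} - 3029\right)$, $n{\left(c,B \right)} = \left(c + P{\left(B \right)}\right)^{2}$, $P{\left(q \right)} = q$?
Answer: $-45832973$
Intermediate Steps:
$G{\left(H \right)} = H \left(28 + H\right)$
$n{\left(c,B \right)} = \left(B + c\right)^{2}$ ($n{\left(c,B \right)} = \left(c + B\right)^{2} = \left(B + c\right)^{2}$)
$X = -31$ ($X = -4 + \left(-3\right)^{3} = -4 - 27 = -31$)
$u = 1478483$ ($u = \left(-1931 + \left(-40 + 12\right)^{2}\right) \left(- 58 \left(28 - 58\right) - 3029\right) = \left(-1931 + \left(-28\right)^{2}\right) \left(\left(-58\right) \left(-30\right) - 3029\right) = \left(-1931 + 784\right) \left(1740 - 3029\right) = \left(-1147\right) \left(-1289\right) = 1478483$)
$u X = 1478483 \left(-31\right) = -45832973$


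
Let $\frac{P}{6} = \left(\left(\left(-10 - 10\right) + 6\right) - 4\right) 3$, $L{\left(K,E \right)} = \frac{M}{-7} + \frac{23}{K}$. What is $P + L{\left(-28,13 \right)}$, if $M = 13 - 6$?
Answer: $- \frac{9123}{28} \approx -325.82$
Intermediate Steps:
$M = 7$
$L{\left(K,E \right)} = -1 + \frac{23}{K}$ ($L{\left(K,E \right)} = \frac{7}{-7} + \frac{23}{K} = 7 \left(- \frac{1}{7}\right) + \frac{23}{K} = -1 + \frac{23}{K}$)
$P = -324$ ($P = 6 \left(\left(\left(-10 - 10\right) + 6\right) - 4\right) 3 = 6 \left(\left(-20 + 6\right) - 4\right) 3 = 6 \left(-14 - 4\right) 3 = 6 \left(\left(-18\right) 3\right) = 6 \left(-54\right) = -324$)
$P + L{\left(-28,13 \right)} = -324 + \frac{23 - -28}{-28} = -324 - \frac{23 + 28}{28} = -324 - \frac{51}{28} = - \frac{9123}{28}$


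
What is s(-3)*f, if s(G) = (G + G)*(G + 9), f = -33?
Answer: 1188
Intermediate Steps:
s(G) = 2*G*(9 + G) (s(G) = (2*G)*(9 + G) = 2*G*(9 + G))
s(-3)*f = (2*(-3)*(9 - 3))*(-33) = (2*(-3)*6)*(-33) = -36*(-33) = 1188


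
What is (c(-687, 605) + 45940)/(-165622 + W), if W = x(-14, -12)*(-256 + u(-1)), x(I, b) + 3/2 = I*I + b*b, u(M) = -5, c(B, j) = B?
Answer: -90506/507941 ≈ -0.17818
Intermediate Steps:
x(I, b) = -3/2 + I**2 + b**2 (x(I, b) = -3/2 + (I*I + b*b) = -3/2 + (I**2 + b**2) = -3/2 + I**2 + b**2)
W = -176697/2 (W = (-3/2 + (-14)**2 + (-12)**2)*(-256 - 5) = (-3/2 + 196 + 144)*(-261) = (677/2)*(-261) = -176697/2 ≈ -88349.)
(c(-687, 605) + 45940)/(-165622 + W) = (-687 + 45940)/(-165622 - 176697/2) = 45253/(-507941/2) = 45253*(-2/507941) = -90506/507941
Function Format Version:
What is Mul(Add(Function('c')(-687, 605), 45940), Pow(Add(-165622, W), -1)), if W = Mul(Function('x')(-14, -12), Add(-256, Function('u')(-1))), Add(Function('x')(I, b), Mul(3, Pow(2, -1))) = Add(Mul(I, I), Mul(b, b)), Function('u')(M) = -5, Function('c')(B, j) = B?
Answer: Rational(-90506, 507941) ≈ -0.17818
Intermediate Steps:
Function('x')(I, b) = Add(Rational(-3, 2), Pow(I, 2), Pow(b, 2)) (Function('x')(I, b) = Add(Rational(-3, 2), Add(Mul(I, I), Mul(b, b))) = Add(Rational(-3, 2), Add(Pow(I, 2), Pow(b, 2))) = Add(Rational(-3, 2), Pow(I, 2), Pow(b, 2)))
W = Rational(-176697, 2) (W = Mul(Add(Rational(-3, 2), Pow(-14, 2), Pow(-12, 2)), Add(-256, -5)) = Mul(Add(Rational(-3, 2), 196, 144), -261) = Mul(Rational(677, 2), -261) = Rational(-176697, 2) ≈ -88349.)
Mul(Add(Function('c')(-687, 605), 45940), Pow(Add(-165622, W), -1)) = Mul(Add(-687, 45940), Pow(Add(-165622, Rational(-176697, 2)), -1)) = Mul(45253, Pow(Rational(-507941, 2), -1)) = Mul(45253, Rational(-2, 507941)) = Rational(-90506, 507941)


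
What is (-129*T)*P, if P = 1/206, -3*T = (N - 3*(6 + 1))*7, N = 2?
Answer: -5719/206 ≈ -27.762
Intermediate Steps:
T = 133/3 (T = -(2 - 3*(6 + 1))*7/3 = -(2 - 3*7)*7/3 = -(2 - 21)*7/3 = -(-19)*7/3 = -⅓*(-133) = 133/3 ≈ 44.333)
P = 1/206 ≈ 0.0048544
(-129*T)*P = -129*133/3*(1/206) = -5719*1/206 = -5719/206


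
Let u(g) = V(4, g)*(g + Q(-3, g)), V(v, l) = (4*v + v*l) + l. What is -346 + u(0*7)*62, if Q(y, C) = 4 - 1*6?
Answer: -2330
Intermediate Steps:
Q(y, C) = -2 (Q(y, C) = 4 - 6 = -2)
V(v, l) = l + 4*v + l*v (V(v, l) = (4*v + l*v) + l = l + 4*v + l*v)
u(g) = (-2 + g)*(16 + 5*g) (u(g) = (g + 4*4 + g*4)*(g - 2) = (g + 16 + 4*g)*(-2 + g) = (16 + 5*g)*(-2 + g) = (-2 + g)*(16 + 5*g))
-346 + u(0*7)*62 = -346 + ((-2 + 0*7)*(16 + 5*(0*7)))*62 = -346 + ((-2 + 0)*(16 + 5*0))*62 = -346 - 2*(16 + 0)*62 = -346 - 2*16*62 = -346 - 32*62 = -346 - 1984 = -2330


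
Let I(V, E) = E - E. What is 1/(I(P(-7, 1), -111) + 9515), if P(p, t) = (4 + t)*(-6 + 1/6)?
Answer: 1/9515 ≈ 0.00010510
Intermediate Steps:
P(p, t) = -70/3 - 35*t/6 (P(p, t) = (4 + t)*(-6 + ⅙) = (4 + t)*(-35/6) = -70/3 - 35*t/6)
I(V, E) = 0
1/(I(P(-7, 1), -111) + 9515) = 1/(0 + 9515) = 1/9515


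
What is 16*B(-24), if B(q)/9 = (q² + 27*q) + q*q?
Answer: 72576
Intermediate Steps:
B(q) = 18*q² + 243*q (B(q) = 9*((q² + 27*q) + q*q) = 9*((q² + 27*q) + q²) = 9*(2*q² + 27*q) = 18*q² + 243*q)
16*B(-24) = 16*(9*(-24)*(27 + 2*(-24))) = 16*(9*(-24)*(27 - 48)) = 16*(9*(-24)*(-21)) = 16*4536 = 72576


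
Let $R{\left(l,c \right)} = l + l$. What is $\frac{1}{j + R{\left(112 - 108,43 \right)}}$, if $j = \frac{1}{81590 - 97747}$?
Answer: $\frac{16157}{129255} \approx 0.125$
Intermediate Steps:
$R{\left(l,c \right)} = 2 l$
$j = - \frac{1}{16157}$ ($j = \frac{1}{-16157} = - \frac{1}{16157} \approx -6.1893 \cdot 10^{-5}$)
$\frac{1}{j + R{\left(112 - 108,43 \right)}} = \frac{1}{- \frac{1}{16157} + 2 \left(112 - 108\right)} = \frac{1}{- \frac{1}{16157} + 2 \cdot 4} = \frac{1}{- \frac{1}{16157} + 8} = \frac{1}{\frac{129255}{16157}} = \frac{16157}{129255}$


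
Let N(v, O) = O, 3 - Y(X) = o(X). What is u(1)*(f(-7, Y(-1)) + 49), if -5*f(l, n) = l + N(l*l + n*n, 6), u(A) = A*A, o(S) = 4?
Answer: 246/5 ≈ 49.200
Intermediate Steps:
Y(X) = -1 (Y(X) = 3 - 1*4 = 3 - 4 = -1)
u(A) = A²
f(l, n) = -6/5 - l/5 (f(l, n) = -(l + 6)/5 = -(6 + l)/5 = -6/5 - l/5)
u(1)*(f(-7, Y(-1)) + 49) = 1²*((-6/5 - ⅕*(-7)) + 49) = 1*((-6/5 + 7/5) + 49) = 1*(⅕ + 49) = 1*(246/5) = 246/5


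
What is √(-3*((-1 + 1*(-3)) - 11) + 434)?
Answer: √479 ≈ 21.886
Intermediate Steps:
√(-3*((-1 + 1*(-3)) - 11) + 434) = √(-3*((-1 - 3) - 11) + 434) = √(-3*(-4 - 11) + 434) = √(-3*(-15) + 434) = √(45 + 434) = √479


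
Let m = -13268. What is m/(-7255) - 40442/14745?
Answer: -3910802/4278999 ≈ -0.91395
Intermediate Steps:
m/(-7255) - 40442/14745 = -13268/(-7255) - 40442/14745 = -13268*(-1/7255) - 40442*1/14745 = 13268/7255 - 40442/14745 = -3910802/4278999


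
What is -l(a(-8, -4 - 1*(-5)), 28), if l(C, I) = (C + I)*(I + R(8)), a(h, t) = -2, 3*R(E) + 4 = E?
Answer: -2288/3 ≈ -762.67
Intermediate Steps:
R(E) = -4/3 + E/3
l(C, I) = (4/3 + I)*(C + I) (l(C, I) = (C + I)*(I + (-4/3 + (⅓)*8)) = (C + I)*(I + (-4/3 + 8/3)) = (C + I)*(I + 4/3) = (C + I)*(4/3 + I) = (4/3 + I)*(C + I))
-l(a(-8, -4 - 1*(-5)), 28) = -(28² + (4/3)*(-2) + (4/3)*28 - 2*28) = -(784 - 8/3 + 112/3 - 56) = -1*2288/3 = -2288/3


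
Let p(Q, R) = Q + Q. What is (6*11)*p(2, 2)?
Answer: 264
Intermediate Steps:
p(Q, R) = 2*Q
(6*11)*p(2, 2) = (6*11)*(2*2) = 66*4 = 264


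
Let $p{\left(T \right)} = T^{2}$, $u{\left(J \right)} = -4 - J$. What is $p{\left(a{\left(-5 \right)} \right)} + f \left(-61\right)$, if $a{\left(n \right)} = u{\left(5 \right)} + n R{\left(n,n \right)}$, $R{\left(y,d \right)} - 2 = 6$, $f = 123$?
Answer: $-5102$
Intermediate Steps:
$R{\left(y,d \right)} = 8$ ($R{\left(y,d \right)} = 2 + 6 = 8$)
$a{\left(n \right)} = -9 + 8 n$ ($a{\left(n \right)} = \left(-4 - 5\right) + n 8 = \left(-4 - 5\right) + 8 n = -9 + 8 n$)
$p{\left(a{\left(-5 \right)} \right)} + f \left(-61\right) = \left(-9 + 8 \left(-5\right)\right)^{2} + 123 \left(-61\right) = \left(-9 - 40\right)^{2} - 7503 = \left(-49\right)^{2} - 7503 = 2401 - 7503 = -5102$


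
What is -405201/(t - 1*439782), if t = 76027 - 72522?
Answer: 405201/436277 ≈ 0.92877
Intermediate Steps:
t = 3505
-405201/(t - 1*439782) = -405201/(3505 - 1*439782) = -405201/(3505 - 439782) = -405201/(-436277) = -405201*(-1/436277) = 405201/436277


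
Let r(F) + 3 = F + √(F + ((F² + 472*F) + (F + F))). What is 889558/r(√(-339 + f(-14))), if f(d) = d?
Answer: 889558/(-3 + I*√353 + 353^(¼)*√(-√353 + 475*I)) ≈ 4850.5 - 6746.7*I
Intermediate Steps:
r(F) = -3 + F + √(F² + 475*F) (r(F) = -3 + (F + √(F + ((F² + 472*F) + (F + F)))) = -3 + (F + √(F + ((F² + 472*F) + 2*F))) = -3 + (F + √(F + (F² + 474*F))) = -3 + (F + √(F² + 475*F)) = -3 + F + √(F² + 475*F))
889558/r(√(-339 + f(-14))) = 889558/(-3 + √(-339 - 14) + √(√(-339 - 14)*(475 + √(-339 - 14)))) = 889558/(-3 + √(-353) + √(√(-353)*(475 + √(-353)))) = 889558/(-3 + I*√353 + √((I*√353)*(475 + I*√353))) = 889558/(-3 + I*√353 + √(I*√353*(475 + I*√353))) = 889558/(-3 + I*√353 + 353^(¼)*√(I*(475 + I*√353)))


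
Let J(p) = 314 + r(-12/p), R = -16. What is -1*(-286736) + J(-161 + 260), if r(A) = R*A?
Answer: 9472714/33 ≈ 2.8705e+5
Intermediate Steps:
r(A) = -16*A
J(p) = 314 + 192/p (J(p) = 314 - (-192)/p = 314 + 192/p)
-1*(-286736) + J(-161 + 260) = -1*(-286736) + (314 + 192/(-161 + 260)) = 286736 + (314 + 192/99) = 286736 + (314 + 192*(1/99)) = 286736 + (314 + 64/33) = 286736 + 10426/33 = 9472714/33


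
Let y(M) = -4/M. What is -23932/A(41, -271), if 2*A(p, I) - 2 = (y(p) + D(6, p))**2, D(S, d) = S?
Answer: -40229692/30963 ≈ -1299.3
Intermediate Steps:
A(p, I) = 1 + (6 - 4/p)**2/2 (A(p, I) = 1 + (-4/p + 6)**2/2 = 1 + (6 - 4/p)**2/2)
-23932/A(41, -271) = -23932/(19 - 24/41 + 8/41**2) = -23932/(19 - 24*1/41 + 8*(1/1681)) = -23932/(19 - 24/41 + 8/1681) = -23932/30963/1681 = -23932*1681/30963 = -40229692/30963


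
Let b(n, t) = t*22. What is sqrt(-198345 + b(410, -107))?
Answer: I*sqrt(200699) ≈ 447.99*I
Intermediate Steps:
b(n, t) = 22*t
sqrt(-198345 + b(410, -107)) = sqrt(-198345 + 22*(-107)) = sqrt(-198345 - 2354) = sqrt(-200699) = I*sqrt(200699)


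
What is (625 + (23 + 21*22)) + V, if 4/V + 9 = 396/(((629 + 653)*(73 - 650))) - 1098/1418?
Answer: 711039477667/640812348 ≈ 1109.6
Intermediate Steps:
V = -262228613/640812348 (V = 4/(-9 + (396/(((629 + 653)*(73 - 650))) - 1098/1418)) = 4/(-9 + (396/((1282*(-577))) - 1098*1/1418)) = 4/(-9 + (396/(-739714) - 549/709)) = 4/(-9 + (396*(-1/739714) - 549/709)) = 4/(-9 + (-198/369857 - 549/709)) = 4/(-9 - 203191875/262228613) = 4/(-2563249392/262228613) = 4*(-262228613/2563249392) = -262228613/640812348 ≈ -0.40921)
(625 + (23 + 21*22)) + V = (625 + (23 + 21*22)) - 262228613/640812348 = (625 + (23 + 462)) - 262228613/640812348 = (625 + 485) - 262228613/640812348 = 1110 - 262228613/640812348 = 711039477667/640812348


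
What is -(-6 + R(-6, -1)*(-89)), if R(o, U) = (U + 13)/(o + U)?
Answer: -1026/7 ≈ -146.57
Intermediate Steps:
R(o, U) = (13 + U)/(U + o)
-(-6 + R(-6, -1)*(-89)) = -(-6 + ((13 - 1)/(-1 - 6))*(-89)) = -(-6 + (12/(-7))*(-89)) = -(-6 - ⅐*12*(-89)) = -(-6 - 12/7*(-89)) = -(-6 + 1068/7) = -1*1026/7 = -1026/7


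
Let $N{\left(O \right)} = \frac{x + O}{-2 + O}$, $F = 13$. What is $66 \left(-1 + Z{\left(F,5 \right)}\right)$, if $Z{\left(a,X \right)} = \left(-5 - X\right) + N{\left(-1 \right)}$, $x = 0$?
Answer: $-704$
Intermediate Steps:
$N{\left(O \right)} = \frac{O}{-2 + O}$ ($N{\left(O \right)} = \frac{0 + O}{-2 + O} = \frac{O}{-2 + O}$)
$Z{\left(a,X \right)} = - \frac{14}{3} - X$ ($Z{\left(a,X \right)} = \left(-5 - X\right) - \frac{1}{-2 - 1} = \left(-5 - X\right) - \frac{1}{-3} = \left(-5 - X\right) - - \frac{1}{3} = \left(-5 - X\right) + \frac{1}{3} = - \frac{14}{3} - X$)
$66 \left(-1 + Z{\left(F,5 \right)}\right) = 66 \left(-1 - \frac{29}{3}\right) = 66 \left(- \frac{32}{3}\right) = -704$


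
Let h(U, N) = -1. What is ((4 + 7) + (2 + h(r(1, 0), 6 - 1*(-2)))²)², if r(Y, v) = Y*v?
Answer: 144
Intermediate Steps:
((4 + 7) + (2 + h(r(1, 0), 6 - 1*(-2)))²)² = ((4 + 7) + (2 - 1)²)² = (11 + 1²)² = (11 + 1)² = 12² = 144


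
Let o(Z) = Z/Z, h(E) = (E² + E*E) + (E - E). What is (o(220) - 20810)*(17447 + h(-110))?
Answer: -866632423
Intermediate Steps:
h(E) = 2*E² (h(E) = (E² + E²) + 0 = 2*E² + 0 = 2*E²)
o(Z) = 1
(o(220) - 20810)*(17447 + h(-110)) = (1 - 20810)*(17447 + 2*(-110)²) = -20809*(17447 + 2*12100) = -20809*(17447 + 24200) = -20809*41647 = -866632423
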